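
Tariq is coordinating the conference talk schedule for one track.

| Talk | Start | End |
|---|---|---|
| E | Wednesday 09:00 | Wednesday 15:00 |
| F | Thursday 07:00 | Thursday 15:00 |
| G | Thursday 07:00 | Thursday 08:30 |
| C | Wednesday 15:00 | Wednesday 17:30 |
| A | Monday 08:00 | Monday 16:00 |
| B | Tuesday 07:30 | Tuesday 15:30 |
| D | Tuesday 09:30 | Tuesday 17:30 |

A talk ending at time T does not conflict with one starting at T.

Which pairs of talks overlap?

Two intervals overlap when each starts before the other ends.
Sorted by start: A, B, D, E, C, F, G.
B starts after A ends — done with A.
D starts before B ends → B and D overlap.
E starts after B ends — done with B.
E starts after D ends — done with D.
C starts exactly when E ends (back-to-back, no overlap) — done with E.
F starts after C ends — done with C.
G starts before F ends → F and G overlap.

B & D, F & G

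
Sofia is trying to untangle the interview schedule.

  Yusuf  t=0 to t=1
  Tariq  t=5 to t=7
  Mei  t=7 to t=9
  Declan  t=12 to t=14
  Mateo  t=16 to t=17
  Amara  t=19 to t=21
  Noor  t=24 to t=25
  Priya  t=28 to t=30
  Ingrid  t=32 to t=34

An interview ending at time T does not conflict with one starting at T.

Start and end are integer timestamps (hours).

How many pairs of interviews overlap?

0

Sorted by start: Yusuf, Tariq, Mei, Declan, Mateo, Amara, Noor, Priya, Ingrid.
Tariq starts after Yusuf ends, so Yusuf has no further overlaps.
Mei starts exactly when Tariq ends (back-to-back, no overlap), so Tariq has no further overlaps.
Declan starts after Mei ends, so Mei has no further overlaps.
Mateo starts after Declan ends, so Declan has no further overlaps.
Amara starts after Mateo ends, so Mateo has no further overlaps.
Noor starts after Amara ends, so Amara has no further overlaps.
Priya starts after Noor ends, so Noor has no further overlaps.
Ingrid starts after Priya ends.
No pair overlaps.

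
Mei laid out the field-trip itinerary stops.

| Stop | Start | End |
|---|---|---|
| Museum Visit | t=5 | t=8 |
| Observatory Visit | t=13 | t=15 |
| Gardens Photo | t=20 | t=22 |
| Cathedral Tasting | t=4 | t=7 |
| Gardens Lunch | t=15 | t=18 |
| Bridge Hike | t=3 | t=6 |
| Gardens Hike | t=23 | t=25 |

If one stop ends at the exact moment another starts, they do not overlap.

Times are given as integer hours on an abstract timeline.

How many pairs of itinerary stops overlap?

3

Sorted by start: Bridge Hike, Cathedral Tasting, Museum Visit, Observatory Visit, Gardens Lunch, Gardens Photo, Gardens Hike.
Cathedral Tasting starts before Bridge Hike ends → Bridge Hike and Cathedral Tasting overlap.
Museum Visit starts before Bridge Hike ends → Bridge Hike and Museum Visit overlap.
Observatory Visit starts after Bridge Hike ends — done with Bridge Hike.
Museum Visit starts before Cathedral Tasting ends → Cathedral Tasting and Museum Visit overlap.
Observatory Visit starts after Cathedral Tasting ends — done with Cathedral Tasting.
Observatory Visit starts after Museum Visit ends — done with Museum Visit.
Gardens Lunch starts exactly when Observatory Visit ends (back-to-back, no overlap) — done with Observatory Visit.
Gardens Photo starts after Gardens Lunch ends — done with Gardens Lunch.
Gardens Hike starts after Gardens Photo ends.
Overlapping pairs: Bridge Hike & Cathedral Tasting, Bridge Hike & Museum Visit, Cathedral Tasting & Museum Visit — 3 in total.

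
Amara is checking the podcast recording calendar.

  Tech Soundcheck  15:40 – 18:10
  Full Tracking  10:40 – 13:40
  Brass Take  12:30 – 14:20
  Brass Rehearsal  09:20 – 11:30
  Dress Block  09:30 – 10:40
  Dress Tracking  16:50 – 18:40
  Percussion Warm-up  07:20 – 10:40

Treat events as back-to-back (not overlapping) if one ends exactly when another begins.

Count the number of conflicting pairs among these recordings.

Check each pair: they overlap iff neither finishes before the other starts.
Sorted by start: Percussion Warm-up, Brass Rehearsal, Dress Block, Full Tracking, Brass Take, Tech Soundcheck, Dress Tracking.
Brass Rehearsal starts before Percussion Warm-up ends → Percussion Warm-up and Brass Rehearsal overlap.
Dress Block starts before Percussion Warm-up ends → Percussion Warm-up and Dress Block overlap.
Full Tracking starts exactly when Percussion Warm-up ends (back-to-back, no overlap), so nothing later overlaps Percussion Warm-up either.
Dress Block starts before Brass Rehearsal ends → Brass Rehearsal and Dress Block overlap.
Full Tracking starts before Brass Rehearsal ends → Brass Rehearsal and Full Tracking overlap.
Brass Take starts after Brass Rehearsal ends, so nothing later overlaps Brass Rehearsal either.
Full Tracking starts exactly when Dress Block ends (back-to-back, no overlap), so nothing later overlaps Dress Block either.
Brass Take starts before Full Tracking ends → Full Tracking and Brass Take overlap.
Tech Soundcheck starts after Full Tracking ends, so nothing later overlaps Full Tracking either.
Tech Soundcheck starts after Brass Take ends, so nothing later overlaps Brass Take either.
Dress Tracking starts before Tech Soundcheck ends → Tech Soundcheck and Dress Tracking overlap.
Overlapping pairs: Brass Rehearsal & Dress Block, Brass Rehearsal & Full Tracking, Brass Rehearsal & Percussion Warm-up, Brass Take & Full Tracking, Dress Block & Percussion Warm-up, Dress Tracking & Tech Soundcheck — 6 in total.

6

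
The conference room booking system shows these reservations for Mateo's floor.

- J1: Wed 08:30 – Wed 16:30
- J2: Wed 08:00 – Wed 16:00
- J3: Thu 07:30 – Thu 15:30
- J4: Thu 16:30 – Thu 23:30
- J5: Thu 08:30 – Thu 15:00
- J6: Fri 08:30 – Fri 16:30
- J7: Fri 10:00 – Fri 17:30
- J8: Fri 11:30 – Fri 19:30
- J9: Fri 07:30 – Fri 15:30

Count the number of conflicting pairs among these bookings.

Sorted by start: J2, J1, J3, J5, J4, J9, J6, J7, J8.
J1 starts before J2 ends → J2 and J1 overlap.
J3 starts after J2 ends — done with J2.
J3 starts after J1 ends — done with J1.
J5 starts before J3 ends → J3 and J5 overlap.
J4 starts after J3 ends — done with J3.
J4 starts after J5 ends — done with J5.
J9 starts after J4 ends — done with J4.
J6 starts before J9 ends → J9 and J6 overlap.
J7 starts before J9 ends → J9 and J7 overlap.
J8 starts before J9 ends → J9 and J8 overlap.
J7 starts before J6 ends → J6 and J7 overlap.
J8 starts before J6 ends → J6 and J8 overlap.
J8 starts before J7 ends → J7 and J8 overlap.
Overlapping pairs: J1 & J2, J3 & J5, J6 & J7, J6 & J8, J6 & J9, J7 & J8, J7 & J9, J8 & J9 — 8 in total.

8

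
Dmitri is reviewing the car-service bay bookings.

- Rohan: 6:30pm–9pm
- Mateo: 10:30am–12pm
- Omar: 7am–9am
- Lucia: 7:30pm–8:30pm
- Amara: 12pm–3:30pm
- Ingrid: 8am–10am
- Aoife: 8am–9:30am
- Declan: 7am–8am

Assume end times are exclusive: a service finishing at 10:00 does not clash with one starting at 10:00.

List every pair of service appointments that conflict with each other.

Aoife & Ingrid, Aoife & Omar, Declan & Omar, Ingrid & Omar, Lucia & Rohan

Two intervals overlap when each starts before the other ends.
Sorted by start: Declan, Omar, Aoife, Ingrid, Mateo, Amara, Rohan, Lucia.
Omar starts before Declan ends → Declan and Omar overlap.
Aoife starts exactly when Declan ends (back-to-back, no overlap), so nothing later overlaps Declan either.
Aoife starts before Omar ends → Omar and Aoife overlap.
Ingrid starts before Omar ends → Omar and Ingrid overlap.
Mateo starts after Omar ends, so nothing later overlaps Omar either.
Ingrid starts before Aoife ends → Aoife and Ingrid overlap.
Mateo starts after Aoife ends, so nothing later overlaps Aoife either.
Mateo starts after Ingrid ends, so nothing later overlaps Ingrid either.
Amara starts exactly when Mateo ends (back-to-back, no overlap), so nothing later overlaps Mateo either.
Rohan starts after Amara ends, so nothing later overlaps Amara either.
Lucia starts before Rohan ends → Rohan and Lucia overlap.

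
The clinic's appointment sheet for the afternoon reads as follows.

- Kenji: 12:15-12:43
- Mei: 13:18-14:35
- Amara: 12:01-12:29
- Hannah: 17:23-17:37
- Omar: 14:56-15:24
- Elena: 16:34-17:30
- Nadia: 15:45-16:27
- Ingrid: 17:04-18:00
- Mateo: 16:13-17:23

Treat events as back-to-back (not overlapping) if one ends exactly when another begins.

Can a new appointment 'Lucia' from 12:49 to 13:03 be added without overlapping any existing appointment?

Yes — the slot is free

Amara: ends 12:29 at or before Lucia starts 12:49 → clear.
Kenji: ends 12:43 at or before Lucia starts 12:49 → clear.
Mei: starts 13:18 at or after Lucia ends 13:03 → clear.
Omar: starts 14:56 at or after Lucia ends 13:03 → clear.
Nadia: starts 15:45 at or after Lucia ends 13:03 → clear.
Mateo: starts 16:13 at or after Lucia ends 13:03 → clear.
Elena: starts 16:34 at or after Lucia ends 13:03 → clear.
Ingrid: starts 17:04 at or after Lucia ends 13:03 → clear.
Hannah: starts 17:23 at or after Lucia ends 13:03 → clear.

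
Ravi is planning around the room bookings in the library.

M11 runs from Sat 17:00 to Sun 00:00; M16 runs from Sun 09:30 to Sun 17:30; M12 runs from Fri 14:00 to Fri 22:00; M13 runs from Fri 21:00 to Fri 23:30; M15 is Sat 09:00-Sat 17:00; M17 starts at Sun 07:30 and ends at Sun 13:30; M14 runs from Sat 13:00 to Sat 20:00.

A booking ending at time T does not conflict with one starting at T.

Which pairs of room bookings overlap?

M11 & M14, M12 & M13, M14 & M15, M16 & M17

Sorted by start: M12, M13, M15, M14, M11, M17, M16.
M13 starts before M12 ends → M12 and M13 overlap.
M15 starts after M12 ends; M12 is clear from here.
M15 starts after M13 ends; M13 is clear from here.
M14 starts before M15 ends → M15 and M14 overlap.
M11 starts exactly when M15 ends (back-to-back, no overlap); M15 is clear from here.
M11 starts before M14 ends → M14 and M11 overlap.
M17 starts after M14 ends; M14 is clear from here.
M17 starts after M11 ends; M11 is clear from here.
M16 starts before M17 ends → M17 and M16 overlap.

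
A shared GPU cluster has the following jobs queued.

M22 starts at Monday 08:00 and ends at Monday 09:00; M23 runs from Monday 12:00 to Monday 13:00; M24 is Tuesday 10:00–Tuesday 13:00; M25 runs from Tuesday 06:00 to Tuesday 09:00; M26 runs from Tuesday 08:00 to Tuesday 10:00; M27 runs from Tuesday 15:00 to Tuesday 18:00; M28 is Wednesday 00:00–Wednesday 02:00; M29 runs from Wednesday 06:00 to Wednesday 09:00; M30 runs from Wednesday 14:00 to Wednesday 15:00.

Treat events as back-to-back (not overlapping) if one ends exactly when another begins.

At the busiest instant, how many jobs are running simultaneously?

2

Sweep the timeline, counting +1 at each start and −1 at each end (ends before starts at a tie):
Monday 08:00 start M22 → 1
Monday 09:00 end M22 → 0
Monday 12:00 start M23 → 1
Monday 13:00 end M23 → 0
Tuesday 06:00 start M25 → 1
Tuesday 08:00 start M26 → 2
Tuesday 09:00 end M25 → 1
Tuesday 10:00 end M26 → 0
Tuesday 10:00 start M24 → 1
Tuesday 13:00 end M24 → 0
Tuesday 15:00 start M27 → 1
Tuesday 18:00 end M27 → 0
Wednesday 00:00 start M28 → 1
Wednesday 02:00 end M28 → 0
Wednesday 06:00 start M29 → 1
Wednesday 09:00 end M29 → 0
Wednesday 14:00 start M30 → 1
Wednesday 15:00 end M30 → 0
Peak is 2, at Tuesday 08:00 (M25, M26).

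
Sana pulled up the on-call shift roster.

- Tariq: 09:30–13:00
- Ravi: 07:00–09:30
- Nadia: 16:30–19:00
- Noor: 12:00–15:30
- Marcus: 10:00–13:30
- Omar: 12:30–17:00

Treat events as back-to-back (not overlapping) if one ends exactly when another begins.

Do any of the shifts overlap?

Sorted by start: Ravi, Tariq, Marcus, Noor, Omar, Nadia.
Tariq starts exactly when Ravi ends (back-to-back, no overlap) — done with Ravi.
Marcus starts before Tariq ends → Tariq and Marcus overlap.
That's a conflict, so the schedule is not conflict-free.

Yes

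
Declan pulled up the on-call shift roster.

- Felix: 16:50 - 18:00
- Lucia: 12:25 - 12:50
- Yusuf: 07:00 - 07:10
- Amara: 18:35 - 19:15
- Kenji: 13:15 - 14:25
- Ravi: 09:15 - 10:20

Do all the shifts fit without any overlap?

Yes

Check each pair: they overlap iff neither finishes before the other starts.
Sorted by start: Yusuf, Ravi, Lucia, Kenji, Felix, Amara.
Ravi starts after Yusuf ends, so Yusuf has no further overlaps.
Lucia starts after Ravi ends, so Ravi has no further overlaps.
Kenji starts after Lucia ends, so Lucia has no further overlaps.
Felix starts after Kenji ends, so Kenji has no further overlaps.
Amara starts after Felix ends.
Every pair is clear; the schedule has no overlaps.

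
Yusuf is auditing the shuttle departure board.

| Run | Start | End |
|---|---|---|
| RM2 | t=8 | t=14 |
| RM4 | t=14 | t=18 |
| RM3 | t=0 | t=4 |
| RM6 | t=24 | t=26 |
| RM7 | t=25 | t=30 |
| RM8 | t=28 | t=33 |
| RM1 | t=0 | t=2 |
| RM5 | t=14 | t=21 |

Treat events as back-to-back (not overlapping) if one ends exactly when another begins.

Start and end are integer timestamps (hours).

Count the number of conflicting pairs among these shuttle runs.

Check each pair: they overlap iff neither finishes before the other starts.
Sorted by start: RM1, RM3, RM2, RM4, RM5, RM6, RM7, RM8.
RM3 starts before RM1 ends → RM1 and RM3 overlap.
RM2 starts after RM1 ends; RM1 is clear from here.
RM2 starts after RM3 ends; RM3 is clear from here.
RM4 starts exactly when RM2 ends (back-to-back, no overlap); RM2 is clear from here.
RM5 starts before RM4 ends → RM4 and RM5 overlap.
RM6 starts after RM4 ends; RM4 is clear from here.
RM6 starts after RM5 ends; RM5 is clear from here.
RM7 starts before RM6 ends → RM6 and RM7 overlap.
RM8 starts after RM6 ends.
RM8 starts before RM7 ends → RM7 and RM8 overlap.
Overlapping pairs: RM1 & RM3, RM4 & RM5, RM6 & RM7, RM7 & RM8 — 4 in total.

4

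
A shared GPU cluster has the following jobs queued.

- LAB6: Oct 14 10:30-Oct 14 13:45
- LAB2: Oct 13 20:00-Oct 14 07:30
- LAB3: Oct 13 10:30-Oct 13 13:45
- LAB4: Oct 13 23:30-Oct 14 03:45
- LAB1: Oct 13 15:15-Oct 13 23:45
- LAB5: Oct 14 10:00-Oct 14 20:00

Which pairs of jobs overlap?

LAB1 & LAB2, LAB1 & LAB4, LAB2 & LAB4, LAB5 & LAB6

Sorted by start: LAB3, LAB1, LAB2, LAB4, LAB5, LAB6.
LAB1 starts after LAB3 ends — done with LAB3.
LAB2 starts before LAB1 ends → LAB1 and LAB2 overlap.
LAB4 starts before LAB1 ends → LAB1 and LAB4 overlap.
LAB5 starts after LAB1 ends — done with LAB1.
LAB4 starts before LAB2 ends → LAB2 and LAB4 overlap.
LAB5 starts after LAB2 ends — done with LAB2.
LAB5 starts after LAB4 ends — done with LAB4.
LAB6 starts before LAB5 ends → LAB5 and LAB6 overlap.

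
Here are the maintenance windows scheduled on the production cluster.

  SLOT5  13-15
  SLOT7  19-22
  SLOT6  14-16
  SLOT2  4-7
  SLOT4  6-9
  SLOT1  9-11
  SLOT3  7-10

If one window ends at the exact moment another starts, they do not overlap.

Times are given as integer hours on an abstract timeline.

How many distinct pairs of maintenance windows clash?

Two intervals overlap when each starts before the other ends.
Sorted by start: SLOT2, SLOT4, SLOT3, SLOT1, SLOT5, SLOT6, SLOT7.
SLOT4 starts before SLOT2 ends → SLOT2 and SLOT4 overlap.
SLOT3 starts exactly when SLOT2 ends (back-to-back, no overlap), so SLOT2 has no further overlaps.
SLOT3 starts before SLOT4 ends → SLOT4 and SLOT3 overlap.
SLOT1 starts exactly when SLOT4 ends (back-to-back, no overlap), so SLOT4 has no further overlaps.
SLOT1 starts before SLOT3 ends → SLOT3 and SLOT1 overlap.
SLOT5 starts after SLOT3 ends, so SLOT3 has no further overlaps.
SLOT5 starts after SLOT1 ends, so SLOT1 has no further overlaps.
SLOT6 starts before SLOT5 ends → SLOT5 and SLOT6 overlap.
SLOT7 starts after SLOT5 ends.
SLOT7 starts after SLOT6 ends.
Overlapping pairs: SLOT1 & SLOT3, SLOT2 & SLOT4, SLOT3 & SLOT4, SLOT5 & SLOT6 — 4 in total.

4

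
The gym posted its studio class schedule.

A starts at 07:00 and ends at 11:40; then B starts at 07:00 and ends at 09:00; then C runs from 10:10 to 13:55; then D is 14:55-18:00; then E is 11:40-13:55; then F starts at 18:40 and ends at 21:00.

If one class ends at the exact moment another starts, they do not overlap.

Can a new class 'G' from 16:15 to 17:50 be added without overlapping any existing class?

No — it overlaps D

A: ends 11:40 at or before G starts 16:15 → clear.
B: ends 09:00 at or before G starts 16:15 → clear.
C: ends 13:55 at or before G starts 16:15 → clear.
E: ends 13:55 at or before G starts 16:15 → clear.
D: starts 14:55 before G ends 17:50, and ends 18:00 after G starts 16:15 → overlap.
F: starts 18:40 at or after G ends 17:50 → clear.
G overlaps D.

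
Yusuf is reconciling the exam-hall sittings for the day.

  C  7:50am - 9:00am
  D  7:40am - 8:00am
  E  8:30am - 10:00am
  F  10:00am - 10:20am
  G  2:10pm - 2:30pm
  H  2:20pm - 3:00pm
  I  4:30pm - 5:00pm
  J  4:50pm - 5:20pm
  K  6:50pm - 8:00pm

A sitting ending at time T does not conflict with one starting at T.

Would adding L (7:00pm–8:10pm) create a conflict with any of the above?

Yes — it overlaps K

D: ends 8:00am at or before L starts 7:00pm → clear.
C: ends 9:00am at or before L starts 7:00pm → clear.
E: ends 10:00am at or before L starts 7:00pm → clear.
F: ends 10:20am at or before L starts 7:00pm → clear.
G: ends 2:30pm at or before L starts 7:00pm → clear.
H: ends 3:00pm at or before L starts 7:00pm → clear.
I: ends 5:00pm at or before L starts 7:00pm → clear.
J: ends 5:20pm at or before L starts 7:00pm → clear.
K: starts 6:50pm before L ends 8:10pm, and ends 8:00pm after L starts 7:00pm → overlap.
L overlaps K.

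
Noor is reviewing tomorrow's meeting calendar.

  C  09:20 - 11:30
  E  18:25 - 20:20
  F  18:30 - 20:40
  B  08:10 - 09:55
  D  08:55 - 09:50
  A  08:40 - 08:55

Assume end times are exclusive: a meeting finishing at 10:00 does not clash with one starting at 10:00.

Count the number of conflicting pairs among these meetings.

Sorted by start: B, A, D, C, E, F.
A starts before B ends → B and A overlap.
D starts before B ends → B and D overlap.
C starts before B ends → B and C overlap.
E starts after B ends, so B has no further overlaps.
D starts exactly when A ends (back-to-back, no overlap), so A has no further overlaps.
C starts before D ends → D and C overlap.
E starts after D ends, so D has no further overlaps.
E starts after C ends, so C has no further overlaps.
F starts before E ends → E and F overlap.
Overlapping pairs: A & B, B & C, B & D, C & D, E & F — 5 in total.

5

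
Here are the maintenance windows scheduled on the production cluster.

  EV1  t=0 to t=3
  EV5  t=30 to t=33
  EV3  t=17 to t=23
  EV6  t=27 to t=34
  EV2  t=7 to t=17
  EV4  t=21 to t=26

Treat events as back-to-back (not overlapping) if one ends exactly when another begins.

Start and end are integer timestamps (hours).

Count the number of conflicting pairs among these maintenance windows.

2

Sorted by start: EV1, EV2, EV3, EV4, EV6, EV5.
EV2 starts after EV1 ends — done with EV1.
EV3 starts exactly when EV2 ends (back-to-back, no overlap) — done with EV2.
EV4 starts before EV3 ends → EV3 and EV4 overlap.
EV6 starts after EV3 ends — done with EV3.
EV6 starts after EV4 ends — done with EV4.
EV5 starts before EV6 ends → EV6 and EV5 overlap.
Overlapping pairs: EV3 & EV4, EV5 & EV6 — 2 in total.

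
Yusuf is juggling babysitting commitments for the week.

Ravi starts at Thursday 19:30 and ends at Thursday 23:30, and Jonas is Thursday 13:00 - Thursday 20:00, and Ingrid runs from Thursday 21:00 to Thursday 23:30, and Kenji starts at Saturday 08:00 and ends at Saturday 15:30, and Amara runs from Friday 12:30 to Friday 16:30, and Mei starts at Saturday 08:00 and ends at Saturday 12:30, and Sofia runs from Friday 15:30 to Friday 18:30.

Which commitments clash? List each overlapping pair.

Check each pair: they overlap iff neither finishes before the other starts.
Sorted by start: Jonas, Ravi, Ingrid, Amara, Sofia, Kenji, Mei.
Ravi starts before Jonas ends → Jonas and Ravi overlap.
Ingrid starts after Jonas ends — done with Jonas.
Ingrid starts before Ravi ends → Ravi and Ingrid overlap.
Amara starts after Ravi ends — done with Ravi.
Amara starts after Ingrid ends — done with Ingrid.
Sofia starts before Amara ends → Amara and Sofia overlap.
Kenji starts after Amara ends — done with Amara.
Kenji starts after Sofia ends — done with Sofia.
Mei starts before Kenji ends → Kenji and Mei overlap.

Amara & Sofia, Ingrid & Ravi, Jonas & Ravi, Kenji & Mei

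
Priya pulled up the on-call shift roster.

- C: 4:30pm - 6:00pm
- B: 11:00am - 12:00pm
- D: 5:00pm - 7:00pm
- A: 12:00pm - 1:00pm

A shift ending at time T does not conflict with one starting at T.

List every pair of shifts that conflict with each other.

Sorted by start: B, A, C, D.
A starts exactly when B ends (back-to-back, no overlap), so nothing later overlaps B either.
C starts after A ends, so nothing later overlaps A either.
D starts before C ends → C and D overlap.

C & D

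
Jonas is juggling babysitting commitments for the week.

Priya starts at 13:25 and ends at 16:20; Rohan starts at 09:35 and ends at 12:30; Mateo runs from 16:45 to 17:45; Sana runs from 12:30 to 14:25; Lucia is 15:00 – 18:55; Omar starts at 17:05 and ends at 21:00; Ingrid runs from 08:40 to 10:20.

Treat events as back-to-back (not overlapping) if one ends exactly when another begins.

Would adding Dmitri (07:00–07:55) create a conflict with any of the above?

Ingrid: starts 08:40 at or after Dmitri ends 07:55 → clear.
Rohan: starts 09:35 at or after Dmitri ends 07:55 → clear.
Sana: starts 12:30 at or after Dmitri ends 07:55 → clear.
Priya: starts 13:25 at or after Dmitri ends 07:55 → clear.
Lucia: starts 15:00 at or after Dmitri ends 07:55 → clear.
Mateo: starts 16:45 at or after Dmitri ends 07:55 → clear.
Omar: starts 17:05 at or after Dmitri ends 07:55 → clear.

No — it doesn't clash with anything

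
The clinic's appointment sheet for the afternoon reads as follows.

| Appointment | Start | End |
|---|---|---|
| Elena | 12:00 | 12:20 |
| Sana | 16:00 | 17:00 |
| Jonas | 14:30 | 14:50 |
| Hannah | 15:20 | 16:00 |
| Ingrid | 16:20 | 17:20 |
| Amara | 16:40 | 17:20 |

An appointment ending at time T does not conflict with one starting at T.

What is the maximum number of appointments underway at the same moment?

3

Sweep the timeline, counting +1 at each start and −1 at each end (ends before starts at a tie):
12:00 start Elena → 1
12:20 end Elena → 0
14:30 start Jonas → 1
14:50 end Jonas → 0
15:20 start Hannah → 1
16:00 end Hannah → 0
16:00 start Sana → 1
16:20 start Ingrid → 2
16:40 start Amara → 3
17:00 end Sana → 2
17:20 end Amara → 1
17:20 end Ingrid → 0
Peak is 3, at 16:40 (Amara, Ingrid, Sana).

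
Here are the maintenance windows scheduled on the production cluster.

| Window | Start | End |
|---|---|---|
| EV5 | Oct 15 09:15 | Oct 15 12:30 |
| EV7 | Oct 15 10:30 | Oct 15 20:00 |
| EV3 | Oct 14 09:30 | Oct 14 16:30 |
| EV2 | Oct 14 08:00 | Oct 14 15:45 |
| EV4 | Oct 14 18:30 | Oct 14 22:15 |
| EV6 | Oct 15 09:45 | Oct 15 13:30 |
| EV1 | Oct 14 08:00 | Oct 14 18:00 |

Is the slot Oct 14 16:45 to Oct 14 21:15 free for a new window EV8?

EV1: starts Oct 14 08:00 before EV8 ends Oct 14 21:15, and ends Oct 14 18:00 after EV8 starts Oct 14 16:45 → overlap.
EV2: ends Oct 14 15:45 at or before EV8 starts Oct 14 16:45 → clear.
EV3: ends Oct 14 16:30 at or before EV8 starts Oct 14 16:45 → clear.
EV4: starts Oct 14 18:30 before EV8 ends Oct 14 21:15, and ends Oct 14 22:15 after EV8 starts Oct 14 16:45 → overlap.
EV5: starts Oct 15 09:15 at or after EV8 ends Oct 14 21:15 → clear.
EV6: starts Oct 15 09:45 at or after EV8 ends Oct 14 21:15 → clear.
EV7: starts Oct 15 10:30 at or after EV8 ends Oct 14 21:15 → clear.
EV8 overlaps EV1, EV4.

No — it overlaps EV1, EV4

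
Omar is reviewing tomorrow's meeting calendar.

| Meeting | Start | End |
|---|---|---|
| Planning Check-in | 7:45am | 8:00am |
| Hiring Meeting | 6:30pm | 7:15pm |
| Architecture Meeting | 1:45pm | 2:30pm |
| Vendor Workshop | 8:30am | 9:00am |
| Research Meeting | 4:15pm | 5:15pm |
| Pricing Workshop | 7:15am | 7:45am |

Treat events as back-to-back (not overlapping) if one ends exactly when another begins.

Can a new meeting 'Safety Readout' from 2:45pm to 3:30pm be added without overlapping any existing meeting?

Pricing Workshop: ends 7:45am at or before Safety Readout starts 2:45pm → clear.
Planning Check-in: ends 8:00am at or before Safety Readout starts 2:45pm → clear.
Vendor Workshop: ends 9:00am at or before Safety Readout starts 2:45pm → clear.
Architecture Meeting: ends 2:30pm at or before Safety Readout starts 2:45pm → clear.
Research Meeting: starts 4:15pm at or after Safety Readout ends 3:30pm → clear.
Hiring Meeting: starts 6:30pm at or after Safety Readout ends 3:30pm → clear.

Yes — the slot is free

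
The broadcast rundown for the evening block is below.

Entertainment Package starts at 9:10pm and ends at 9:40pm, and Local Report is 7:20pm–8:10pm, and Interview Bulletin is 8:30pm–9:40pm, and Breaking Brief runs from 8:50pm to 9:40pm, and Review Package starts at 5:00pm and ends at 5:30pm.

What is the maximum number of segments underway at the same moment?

3

Sweep the timeline, counting +1 at each start and −1 at each end (ends before starts at a tie):
5:00pm start Review Package → 1
5:30pm end Review Package → 0
7:20pm start Local Report → 1
8:10pm end Local Report → 0
8:30pm start Interview Bulletin → 1
8:50pm start Breaking Brief → 2
9:10pm start Entertainment Package → 3
9:40pm end Breaking Brief → 2
9:40pm end Entertainment Package → 1
9:40pm end Interview Bulletin → 0
Peak is 3, at 9:10pm (Breaking Brief, Entertainment Package, Interview Bulletin).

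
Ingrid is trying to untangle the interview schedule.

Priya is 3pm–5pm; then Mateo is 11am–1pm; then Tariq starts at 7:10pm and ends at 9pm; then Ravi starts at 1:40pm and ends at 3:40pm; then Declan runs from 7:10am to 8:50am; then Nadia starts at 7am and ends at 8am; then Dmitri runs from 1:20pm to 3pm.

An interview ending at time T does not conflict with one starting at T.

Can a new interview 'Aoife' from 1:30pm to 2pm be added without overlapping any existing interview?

No — it overlaps Dmitri, Ravi

Nadia: ends 8am at or before Aoife starts 1:30pm → clear.
Declan: ends 8:50am at or before Aoife starts 1:30pm → clear.
Mateo: ends 1pm at or before Aoife starts 1:30pm → clear.
Dmitri: starts 1:20pm before Aoife ends 2pm, and ends 3pm after Aoife starts 1:30pm → overlap.
Ravi: starts 1:40pm before Aoife ends 2pm, and ends 3:40pm after Aoife starts 1:30pm → overlap.
Priya: starts 3pm at or after Aoife ends 2pm → clear.
Tariq: starts 7:10pm at or after Aoife ends 2pm → clear.
Aoife overlaps Ravi, Dmitri.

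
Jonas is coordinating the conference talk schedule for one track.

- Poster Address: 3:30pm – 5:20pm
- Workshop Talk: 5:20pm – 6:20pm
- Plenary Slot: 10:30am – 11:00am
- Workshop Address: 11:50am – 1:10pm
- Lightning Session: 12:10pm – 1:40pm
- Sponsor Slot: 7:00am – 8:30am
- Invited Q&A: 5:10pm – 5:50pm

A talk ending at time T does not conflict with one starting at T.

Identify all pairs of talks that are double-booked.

Sorted by start: Sponsor Slot, Plenary Slot, Workshop Address, Lightning Session, Poster Address, Invited Q&A, Workshop Talk.
Plenary Slot starts after Sponsor Slot ends, so Sponsor Slot has no further overlaps.
Workshop Address starts after Plenary Slot ends, so Plenary Slot has no further overlaps.
Lightning Session starts before Workshop Address ends → Workshop Address and Lightning Session overlap.
Poster Address starts after Workshop Address ends, so Workshop Address has no further overlaps.
Poster Address starts after Lightning Session ends, so Lightning Session has no further overlaps.
Invited Q&A starts before Poster Address ends → Poster Address and Invited Q&A overlap.
Workshop Talk starts exactly when Poster Address ends (back-to-back, no overlap).
Workshop Talk starts before Invited Q&A ends → Invited Q&A and Workshop Talk overlap.

Invited Q&A & Poster Address, Invited Q&A & Workshop Talk, Lightning Session & Workshop Address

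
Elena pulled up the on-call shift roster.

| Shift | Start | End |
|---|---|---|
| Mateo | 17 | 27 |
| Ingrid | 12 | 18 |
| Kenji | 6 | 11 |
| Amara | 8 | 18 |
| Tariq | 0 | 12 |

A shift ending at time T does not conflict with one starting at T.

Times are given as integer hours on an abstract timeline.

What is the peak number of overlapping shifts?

Sort all start/end points and keep a running count:
0 start Tariq → 1
6 start Kenji → 2
8 start Amara → 3
11 end Kenji → 2
12 end Tariq → 1
12 start Ingrid → 2
17 start Mateo → 3
18 end Amara → 2
18 end Ingrid → 1
27 end Mateo → 0
Peak is 3, at 8 (Amara, Kenji, Tariq).

3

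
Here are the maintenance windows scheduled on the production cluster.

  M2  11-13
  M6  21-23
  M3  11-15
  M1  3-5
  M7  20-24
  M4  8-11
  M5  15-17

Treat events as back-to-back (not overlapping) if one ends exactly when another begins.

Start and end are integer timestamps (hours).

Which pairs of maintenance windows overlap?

M2 & M3, M6 & M7

Sorted by start: M1, M4, M2, M3, M5, M7, M6.
M4 starts after M1 ends, so M1 has no further overlaps.
M2 starts exactly when M4 ends (back-to-back, no overlap), so M4 has no further overlaps.
M3 starts before M2 ends → M2 and M3 overlap.
M5 starts after M2 ends, so M2 has no further overlaps.
M5 starts exactly when M3 ends (back-to-back, no overlap), so M3 has no further overlaps.
M7 starts after M5 ends, so M5 has no further overlaps.
M6 starts before M7 ends → M7 and M6 overlap.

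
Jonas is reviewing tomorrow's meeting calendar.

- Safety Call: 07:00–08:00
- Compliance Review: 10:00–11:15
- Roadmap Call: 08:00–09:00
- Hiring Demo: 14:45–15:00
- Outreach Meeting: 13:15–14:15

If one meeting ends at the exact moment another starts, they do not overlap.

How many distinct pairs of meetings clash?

Two intervals overlap when each starts before the other ends.
Sorted by start: Safety Call, Roadmap Call, Compliance Review, Outreach Meeting, Hiring Demo.
Roadmap Call starts exactly when Safety Call ends (back-to-back, no overlap); Safety Call is clear from here.
Compliance Review starts after Roadmap Call ends; Roadmap Call is clear from here.
Outreach Meeting starts after Compliance Review ends; Compliance Review is clear from here.
Hiring Demo starts after Outreach Meeting ends.
No pair overlaps.

0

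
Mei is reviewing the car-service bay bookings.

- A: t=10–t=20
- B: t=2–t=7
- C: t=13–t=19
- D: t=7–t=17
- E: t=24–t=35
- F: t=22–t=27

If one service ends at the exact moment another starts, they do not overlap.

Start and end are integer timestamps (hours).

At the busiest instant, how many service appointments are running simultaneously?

3

Walk through starts and ends in time order (an end at T is processed before a start at T):
t=2 start B → 1
t=7 end B → 0
t=7 start D → 1
t=10 start A → 2
t=13 start C → 3
t=17 end D → 2
t=19 end C → 1
t=20 end A → 0
t=22 start F → 1
t=24 start E → 2
t=27 end F → 1
t=35 end E → 0
Peak is 3, at t=13 (A, C, D).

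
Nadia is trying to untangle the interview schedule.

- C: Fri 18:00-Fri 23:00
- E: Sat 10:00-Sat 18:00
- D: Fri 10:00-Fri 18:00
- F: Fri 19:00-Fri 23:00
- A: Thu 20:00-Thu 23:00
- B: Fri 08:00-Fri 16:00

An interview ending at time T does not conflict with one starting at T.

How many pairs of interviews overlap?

Sorted by start: A, B, D, C, F, E.
B starts after A ends, so A has no further overlaps.
D starts before B ends → B and D overlap.
C starts after B ends, so B has no further overlaps.
C starts exactly when D ends (back-to-back, no overlap), so D has no further overlaps.
F starts before C ends → C and F overlap.
E starts after C ends.
E starts after F ends.
Overlapping pairs: B & D, C & F — 2 in total.

2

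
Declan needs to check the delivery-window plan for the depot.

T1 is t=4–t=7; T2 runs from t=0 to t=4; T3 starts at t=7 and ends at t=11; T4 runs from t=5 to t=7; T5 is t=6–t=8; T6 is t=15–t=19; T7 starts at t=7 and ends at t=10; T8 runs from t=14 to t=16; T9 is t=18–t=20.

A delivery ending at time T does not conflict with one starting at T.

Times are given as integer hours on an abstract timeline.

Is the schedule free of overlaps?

Two intervals overlap when each starts before the other ends.
Sorted by start: T2, T1, T4, T5, T3, T7, T8, T6, T9.
T1 starts exactly when T2 ends (back-to-back, no overlap); T2 is clear from here.
T4 starts before T1 ends → T1 and T4 overlap.
That's a conflict, so the schedule is not conflict-free.

No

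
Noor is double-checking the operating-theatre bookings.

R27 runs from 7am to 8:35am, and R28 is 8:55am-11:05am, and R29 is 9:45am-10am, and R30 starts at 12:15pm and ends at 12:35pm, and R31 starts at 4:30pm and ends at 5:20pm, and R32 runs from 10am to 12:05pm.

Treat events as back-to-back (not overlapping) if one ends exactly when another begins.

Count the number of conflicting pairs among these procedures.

Sorted by start: R27, R28, R29, R32, R30, R31.
R28 starts after R27 ends; R27 is clear from here.
R29 starts before R28 ends → R28 and R29 overlap.
R32 starts before R28 ends → R28 and R32 overlap.
R30 starts after R28 ends; R28 is clear from here.
R32 starts exactly when R29 ends (back-to-back, no overlap); R29 is clear from here.
R30 starts after R32 ends; R32 is clear from here.
R31 starts after R30 ends.
Overlapping pairs: R28 & R29, R28 & R32 — 2 in total.

2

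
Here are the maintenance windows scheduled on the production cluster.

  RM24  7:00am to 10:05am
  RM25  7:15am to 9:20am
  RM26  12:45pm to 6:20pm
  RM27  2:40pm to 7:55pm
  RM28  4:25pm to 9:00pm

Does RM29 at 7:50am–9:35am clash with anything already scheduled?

Yes — it overlaps RM24, RM25

RM24: starts 7:00am before RM29 ends 9:35am, and ends 10:05am after RM29 starts 7:50am → overlap.
RM25: starts 7:15am before RM29 ends 9:35am, and ends 9:20am after RM29 starts 7:50am → overlap.
RM26: starts 12:45pm at or after RM29 ends 9:35am → clear.
RM27: starts 2:40pm at or after RM29 ends 9:35am → clear.
RM28: starts 4:25pm at or after RM29 ends 9:35am → clear.
RM29 overlaps RM24, RM25.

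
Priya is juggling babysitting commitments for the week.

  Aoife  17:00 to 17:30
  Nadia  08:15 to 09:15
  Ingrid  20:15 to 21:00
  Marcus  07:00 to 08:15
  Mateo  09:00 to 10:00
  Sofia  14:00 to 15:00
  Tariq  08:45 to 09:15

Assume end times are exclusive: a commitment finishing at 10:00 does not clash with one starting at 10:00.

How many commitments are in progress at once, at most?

3

Sort all start/end points and keep a running count:
07:00 start Marcus → 1
08:15 end Marcus → 0
08:15 start Nadia → 1
08:45 start Tariq → 2
09:00 start Mateo → 3
09:15 end Nadia → 2
09:15 end Tariq → 1
10:00 end Mateo → 0
14:00 start Sofia → 1
15:00 end Sofia → 0
17:00 start Aoife → 1
17:30 end Aoife → 0
20:15 start Ingrid → 1
21:00 end Ingrid → 0
Peak is 3, at 09:00 (Mateo, Nadia, Tariq).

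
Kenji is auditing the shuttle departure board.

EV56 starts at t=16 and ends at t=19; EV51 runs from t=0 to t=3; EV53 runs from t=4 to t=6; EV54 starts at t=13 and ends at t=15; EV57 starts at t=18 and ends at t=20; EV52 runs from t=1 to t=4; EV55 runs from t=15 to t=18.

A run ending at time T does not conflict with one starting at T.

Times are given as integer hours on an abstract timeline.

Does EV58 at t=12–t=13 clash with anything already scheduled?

EV51: ends t=3 at or before EV58 starts t=12 → clear.
EV52: ends t=4 at or before EV58 starts t=12 → clear.
EV53: ends t=6 at or before EV58 starts t=12 → clear.
EV54: starts t=13 at or after EV58 ends t=13 → clear.
EV55: starts t=15 at or after EV58 ends t=13 → clear.
EV56: starts t=16 at or after EV58 ends t=13 → clear.
EV57: starts t=18 at or after EV58 ends t=13 → clear.

No — it doesn't clash with anything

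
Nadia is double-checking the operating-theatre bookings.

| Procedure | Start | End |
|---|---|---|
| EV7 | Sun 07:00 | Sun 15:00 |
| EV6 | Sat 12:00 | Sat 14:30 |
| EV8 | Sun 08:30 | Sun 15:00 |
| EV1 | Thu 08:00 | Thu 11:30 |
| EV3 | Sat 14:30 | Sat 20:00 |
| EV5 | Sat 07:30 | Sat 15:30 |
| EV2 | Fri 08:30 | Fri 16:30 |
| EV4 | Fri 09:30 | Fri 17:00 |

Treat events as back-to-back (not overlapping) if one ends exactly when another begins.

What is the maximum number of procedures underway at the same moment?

Walk through starts and ends in time order (an end at T is processed before a start at T):
Thu 08:00 start EV1 → 1
Thu 11:30 end EV1 → 0
Fri 08:30 start EV2 → 1
Fri 09:30 start EV4 → 2
Fri 16:30 end EV2 → 1
Fri 17:00 end EV4 → 0
Sat 07:30 start EV5 → 1
Sat 12:00 start EV6 → 2
Sat 14:30 end EV6 → 1
Sat 14:30 start EV3 → 2
Sat 15:30 end EV5 → 1
Sat 20:00 end EV3 → 0
Sun 07:00 start EV7 → 1
Sun 08:30 start EV8 → 2
Sun 15:00 end EV7 → 1
Sun 15:00 end EV8 → 0
Peak is 2, at Fri 09:30 (EV2, EV4).

2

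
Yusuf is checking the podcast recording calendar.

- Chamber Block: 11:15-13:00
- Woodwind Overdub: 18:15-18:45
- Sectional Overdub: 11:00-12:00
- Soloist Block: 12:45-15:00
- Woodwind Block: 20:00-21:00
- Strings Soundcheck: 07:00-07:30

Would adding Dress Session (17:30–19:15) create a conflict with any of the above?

Strings Soundcheck: ends 07:30 at or before Dress Session starts 17:30 → clear.
Sectional Overdub: ends 12:00 at or before Dress Session starts 17:30 → clear.
Chamber Block: ends 13:00 at or before Dress Session starts 17:30 → clear.
Soloist Block: ends 15:00 at or before Dress Session starts 17:30 → clear.
Woodwind Overdub: starts 18:15 before Dress Session ends 19:15, and ends 18:45 after Dress Session starts 17:30 → overlap.
Woodwind Block: starts 20:00 at or after Dress Session ends 19:15 → clear.
Dress Session overlaps Woodwind Overdub.

Yes — it overlaps Woodwind Overdub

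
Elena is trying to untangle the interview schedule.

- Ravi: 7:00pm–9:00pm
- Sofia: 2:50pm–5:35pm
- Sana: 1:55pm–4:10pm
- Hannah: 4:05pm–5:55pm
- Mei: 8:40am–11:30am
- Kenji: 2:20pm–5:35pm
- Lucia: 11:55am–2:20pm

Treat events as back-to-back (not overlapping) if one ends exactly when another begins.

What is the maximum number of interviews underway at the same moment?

4

Sort all start/end points and keep a running count:
8:40am start Mei → 1
11:30am end Mei → 0
11:55am start Lucia → 1
1:55pm start Sana → 2
2:20pm end Lucia → 1
2:20pm start Kenji → 2
2:50pm start Sofia → 3
4:05pm start Hannah → 4
4:10pm end Sana → 3
5:35pm end Kenji → 2
5:35pm end Sofia → 1
5:55pm end Hannah → 0
7:00pm start Ravi → 1
9:00pm end Ravi → 0
Peak is 4, at 4:05pm (Hannah, Kenji, Sana, Sofia).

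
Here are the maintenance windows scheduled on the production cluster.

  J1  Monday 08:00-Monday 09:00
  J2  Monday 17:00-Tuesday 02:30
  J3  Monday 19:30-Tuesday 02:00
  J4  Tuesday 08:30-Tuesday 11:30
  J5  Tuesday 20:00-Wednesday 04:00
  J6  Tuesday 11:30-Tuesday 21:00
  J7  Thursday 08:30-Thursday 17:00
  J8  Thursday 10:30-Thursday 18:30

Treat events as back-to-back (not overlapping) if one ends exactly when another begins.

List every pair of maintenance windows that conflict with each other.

J2 & J3, J5 & J6, J7 & J8

Sorted by start: J1, J2, J3, J4, J6, J5, J7, J8.
J2 starts after J1 ends — done with J1.
J3 starts before J2 ends → J2 and J3 overlap.
J4 starts after J2 ends — done with J2.
J4 starts after J3 ends — done with J3.
J6 starts exactly when J4 ends (back-to-back, no overlap) — done with J4.
J5 starts before J6 ends → J6 and J5 overlap.
J7 starts after J6 ends — done with J6.
J7 starts after J5 ends — done with J5.
J8 starts before J7 ends → J7 and J8 overlap.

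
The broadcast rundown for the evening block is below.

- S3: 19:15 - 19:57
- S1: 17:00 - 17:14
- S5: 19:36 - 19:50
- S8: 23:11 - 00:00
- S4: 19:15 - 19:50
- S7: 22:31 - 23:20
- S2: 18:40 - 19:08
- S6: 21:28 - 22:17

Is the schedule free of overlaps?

No

Two intervals overlap when each starts before the other ends.
Sorted by start: S1, S2, S3, S4, S5, S6, S7, S8.
S2 starts after S1 ends; S1 is clear from here.
S3 starts after S2 ends; S2 is clear from here.
S4 starts before S3 ends → S3 and S4 overlap.
That's a conflict, so the schedule is not conflict-free.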